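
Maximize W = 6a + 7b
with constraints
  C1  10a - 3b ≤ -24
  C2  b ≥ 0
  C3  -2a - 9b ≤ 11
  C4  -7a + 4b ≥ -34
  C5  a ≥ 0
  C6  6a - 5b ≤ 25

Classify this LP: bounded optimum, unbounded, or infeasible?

unbounded

From the feasible point (0, 8), moving in the direction (0, 1) keeps every constraint satisfied while W increases without bound.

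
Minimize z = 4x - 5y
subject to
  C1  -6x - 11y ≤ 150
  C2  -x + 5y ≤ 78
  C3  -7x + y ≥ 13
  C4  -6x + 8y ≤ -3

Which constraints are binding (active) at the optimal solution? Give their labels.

Extreme points and z = 4x - 5y:
  (-293/83, -972/83) → z = 3688/83
  (-389/38, -153/19) → z = -13/19
  (-107/50, -99/50) → z = 67/50

The minimum is at (-389/38, -153/19). Substituting into each constraint, equality holds for C1 and C4; the remaining constraints have slack.

C1 and C4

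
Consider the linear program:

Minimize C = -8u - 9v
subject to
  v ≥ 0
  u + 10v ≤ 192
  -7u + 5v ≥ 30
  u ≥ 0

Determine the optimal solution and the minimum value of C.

u = 44/5, v = 458/25, minimum C = -5882/25

Feasible corners and C = -8u - 9v:
  (44/5, 458/25) → C = -5882/25
  (0, 96/5) → C = -864/5
  (0, 6) → C = -54

At the optimal vertex, u + 10v = 192 and -7u + 5v = 30.
Solving simultaneously gives u = 44/5, v = 458/25.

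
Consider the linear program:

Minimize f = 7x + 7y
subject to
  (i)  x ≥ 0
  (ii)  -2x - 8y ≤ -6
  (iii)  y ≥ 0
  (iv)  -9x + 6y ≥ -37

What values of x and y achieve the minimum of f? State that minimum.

x = 0, y = 3/4, minimum f = 21/4

Extreme points and f = 7x + 7y:
  (0, 3/4) → f = 21/4
  (3, 0) → f = 21
  (37/9, 0) → f = 259/9
The feasible region is unbounded (it extends along (0, 1), (2, 3)), but f strictly increases along every unbounded feasible direction, so there is no improving ray and the minimum is attained at a vertex.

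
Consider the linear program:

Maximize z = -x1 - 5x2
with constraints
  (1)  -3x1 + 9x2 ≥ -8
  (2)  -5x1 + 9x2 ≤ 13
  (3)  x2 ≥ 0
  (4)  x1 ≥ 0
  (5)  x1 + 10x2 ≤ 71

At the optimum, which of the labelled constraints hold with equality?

Vertices and z = -x1 - 5x2:
  (8/3, 0) → z = -8/3
  (719/39, 205/39) → z = -1744/39
  (0, 13/9) → z = -65/9
  (509/59, 368/59) → z = -2349/59
  (0, 0) → z = 0

The maximum is at (0, 0). Substituting into each constraint, equality holds for (3) and (4); the remaining constraints have slack.

(3) and (4)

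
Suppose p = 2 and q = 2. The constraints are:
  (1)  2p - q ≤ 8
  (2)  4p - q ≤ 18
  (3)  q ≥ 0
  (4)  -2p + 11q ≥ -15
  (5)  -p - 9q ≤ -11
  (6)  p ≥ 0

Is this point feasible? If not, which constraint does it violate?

(1): 2 ≤ 8 ✓
(2): 6 ≤ 18 ✓
(3): 2 ≥ 0 ✓
(4): 18 ≥ -15 ✓
(5): -20 ≤ -11 ✓
(6): 2 ≥ 0 ✓

feasible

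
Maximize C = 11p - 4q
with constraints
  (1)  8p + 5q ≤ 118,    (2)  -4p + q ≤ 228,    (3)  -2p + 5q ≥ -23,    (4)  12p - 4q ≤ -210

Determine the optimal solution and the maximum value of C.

p = -571/26, q = -174/13, maximum C = -4889/26

Vertices and C = 11p - 4q:
  (-73/2, 82) → C = -1459/2
  (-289/46, 774/23) → C = -9371/46
  (-1163/18, -274/9) → C = -10601/18
  (-571/26, -174/13) → C = -4889/26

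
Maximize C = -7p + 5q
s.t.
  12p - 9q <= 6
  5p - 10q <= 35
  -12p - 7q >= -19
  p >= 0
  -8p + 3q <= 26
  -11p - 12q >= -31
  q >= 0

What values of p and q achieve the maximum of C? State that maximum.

p = 0, q = 31/12, maximum C = 155/12

Corner points and C = -7p + 5q:
  (71/64, 13/16) → C = -237/64
  (1/2, 0) → C = -7/2
  (11/67, 163/67) → C = 738/67
  (0, 31/12) → C = 155/12
  (0, 0) → C = 0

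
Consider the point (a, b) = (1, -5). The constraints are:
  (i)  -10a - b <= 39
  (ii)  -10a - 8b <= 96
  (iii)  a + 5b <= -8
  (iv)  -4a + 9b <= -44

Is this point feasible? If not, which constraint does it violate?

feasible

(i): -5 ≤ 39 ✓
(ii): 30 ≤ 96 ✓
(iii): -24 ≤ -8 ✓
(iv): -49 ≤ -44 ✓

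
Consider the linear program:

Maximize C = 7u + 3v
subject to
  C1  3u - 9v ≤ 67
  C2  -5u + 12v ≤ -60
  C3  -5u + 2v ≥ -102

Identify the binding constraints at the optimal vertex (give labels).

C2 and C3

Vertices and C = 7u + 3v:
  (-88/3, -155/9) → C = -257
  (784/39, -29/39) → C = 5401/39
  (552/25, 21/5) → C = 4179/25

The maximum is at (552/25, 21/5). Substituting into each constraint, equality holds for C2 and C3; the remaining constraints have slack.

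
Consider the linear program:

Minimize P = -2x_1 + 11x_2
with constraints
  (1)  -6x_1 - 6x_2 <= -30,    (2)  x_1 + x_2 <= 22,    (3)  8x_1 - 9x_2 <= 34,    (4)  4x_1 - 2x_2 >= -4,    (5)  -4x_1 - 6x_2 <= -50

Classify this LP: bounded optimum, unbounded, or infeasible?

bounded optimum

Vertices and P = -2x_1 + 11x_2:
  (232/17, 142/17) → P = 1098/17
  (20/3, 46/3) → P = 466/3
  (109/14, 22/7) → P = 19
  (19/8, 27/4) → P = 139/2
The feasible region has finitely many vertices and no improving ray; the minimum is 19 at (109/14, 22/7).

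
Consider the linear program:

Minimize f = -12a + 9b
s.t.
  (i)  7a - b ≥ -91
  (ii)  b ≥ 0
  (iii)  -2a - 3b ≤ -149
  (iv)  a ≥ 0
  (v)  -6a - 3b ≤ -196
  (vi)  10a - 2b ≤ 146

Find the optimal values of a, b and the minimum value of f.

a = 368/17, b = 599/17, minimum f = 975/17

Extreme points and f = -12a + 9b:
  (0, 91) → f = 819
  (47/4, 251/6) → f = 471/2
  (368/17, 599/17) → f = 975/17
  (0, 196/3) → f = 588
The feasible region is unbounded (it extends along (1, 5), (1, 7)), but f strictly increases along every unbounded feasible direction, so there is no improving ray and the minimum is attained at a vertex.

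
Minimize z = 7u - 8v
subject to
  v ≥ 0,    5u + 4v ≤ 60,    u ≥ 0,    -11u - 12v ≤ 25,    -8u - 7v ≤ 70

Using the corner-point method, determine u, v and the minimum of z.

Feasible corners and z = 7u - 8v:
  (12, 0) → z = 84
  (0, 0) → z = 0
  (0, 15) → z = -120

u = 0, v = 15, minimum z = -120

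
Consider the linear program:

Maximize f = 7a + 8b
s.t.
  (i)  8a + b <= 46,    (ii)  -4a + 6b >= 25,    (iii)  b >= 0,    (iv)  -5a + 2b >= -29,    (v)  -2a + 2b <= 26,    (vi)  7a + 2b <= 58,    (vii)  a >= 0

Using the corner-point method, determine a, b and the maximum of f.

a = 32/9, b = 149/9, maximum f = 472/3

Extreme points and f = 7a + 8b:
  (251/52, 96/13) → f = 4829/52
  (34/9, 142/9) → f = 458/3
  (0, 25/6) → f = 100/3
  (32/9, 149/9) → f = 472/3
  (0, 13) → f = 104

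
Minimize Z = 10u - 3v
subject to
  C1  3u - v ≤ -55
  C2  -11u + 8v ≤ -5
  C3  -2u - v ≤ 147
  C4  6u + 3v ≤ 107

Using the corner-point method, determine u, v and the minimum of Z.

u = -1171/27, v = -1627/27, minimum Z = -6829/27

Feasible corners and Z = 10u - 3v:
  (-445/13, -620/13) → Z = -2590/13
  (-202/5, -331/5) → Z = -1027/5
  (-1171/27, -1627/27) → Z = -6829/27

At the optimal vertex, -11u + 8v = -5 and -2u - v = 147.
Solving simultaneously gives u = -1171/27, v = -1627/27.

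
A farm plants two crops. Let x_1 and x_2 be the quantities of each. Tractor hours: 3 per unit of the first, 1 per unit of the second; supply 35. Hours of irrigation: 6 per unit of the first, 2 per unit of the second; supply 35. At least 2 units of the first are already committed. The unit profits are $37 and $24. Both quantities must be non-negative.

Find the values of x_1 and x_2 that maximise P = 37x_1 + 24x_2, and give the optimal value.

x_1 = 2, x_2 = 23/2, maximum P = 350

Extreme points and P = 37x_1 + 24x_2:
  (35/6, 0) → P = 1295/6
  (2, 0) → P = 74
  (2, 23/2) → P = 350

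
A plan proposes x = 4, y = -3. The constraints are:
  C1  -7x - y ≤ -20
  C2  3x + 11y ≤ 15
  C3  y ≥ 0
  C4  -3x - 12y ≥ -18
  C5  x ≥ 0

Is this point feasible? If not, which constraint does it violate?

Constraint C3: y = -3, which is not ≥ 0. All other constraints are satisfied.

not feasible — violates C3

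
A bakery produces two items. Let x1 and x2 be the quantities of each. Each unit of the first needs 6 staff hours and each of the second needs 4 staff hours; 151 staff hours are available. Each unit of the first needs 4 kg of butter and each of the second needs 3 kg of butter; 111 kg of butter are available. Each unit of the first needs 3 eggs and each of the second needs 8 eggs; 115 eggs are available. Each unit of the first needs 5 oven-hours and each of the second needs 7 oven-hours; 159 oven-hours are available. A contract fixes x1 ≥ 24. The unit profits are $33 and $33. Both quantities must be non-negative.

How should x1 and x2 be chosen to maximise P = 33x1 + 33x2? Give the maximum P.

x1 = 24, x2 = 7/4, maximum P = 3399/4

Vertices and P = 33x1 + 33x2:
  (151/6, 0) → P = 1661/2
  (24, 0) → P = 792
  (24, 7/4) → P = 3399/4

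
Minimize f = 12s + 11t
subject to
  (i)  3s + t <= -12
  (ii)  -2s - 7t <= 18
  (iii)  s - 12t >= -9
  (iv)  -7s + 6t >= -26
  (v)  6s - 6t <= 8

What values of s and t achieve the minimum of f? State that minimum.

s = -9, t = 0, minimum f = -108

The optimum lies where -2s - 7t = 18 and s - 12t = -9.
Solving simultaneously gives s = -9, t = 0.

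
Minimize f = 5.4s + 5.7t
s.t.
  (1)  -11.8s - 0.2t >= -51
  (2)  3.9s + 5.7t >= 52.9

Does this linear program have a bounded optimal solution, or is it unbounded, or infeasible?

From the feasible point (7003/1662, 10633/1662), moving in the direction (-5.7, 3.9) keeps every constraint satisfied while f decreases without bound.

unbounded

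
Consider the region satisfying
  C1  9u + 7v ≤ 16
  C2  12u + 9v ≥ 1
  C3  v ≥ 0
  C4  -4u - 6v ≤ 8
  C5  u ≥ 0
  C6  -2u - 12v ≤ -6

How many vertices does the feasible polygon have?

Pairwise boundary intersections that survive every other constraint:
  (0, 16/7)
  (75/47, 11/47)
  (0, 1/2)

3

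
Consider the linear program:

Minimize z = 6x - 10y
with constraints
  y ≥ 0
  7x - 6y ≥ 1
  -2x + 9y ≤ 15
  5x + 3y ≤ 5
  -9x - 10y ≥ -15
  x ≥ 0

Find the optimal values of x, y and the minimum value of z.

Vertices and z = 6x - 10y:
  (1/7, 0) → z = 6/7
  (1, 0) → z = 6
  (11/17, 10/17) → z = -2

x = 11/17, y = 10/17, minimum z = -2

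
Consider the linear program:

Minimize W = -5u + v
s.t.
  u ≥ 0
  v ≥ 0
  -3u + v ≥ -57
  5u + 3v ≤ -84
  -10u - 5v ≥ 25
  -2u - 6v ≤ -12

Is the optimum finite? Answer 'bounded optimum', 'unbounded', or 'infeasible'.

The boundaries 5u + 3v = -84 and -2u - 6v = -12 meet at (-45/2, 19/2), but that point violates u ≥ 0. Every candidate vertex is excluded by some other constraint, so the feasible region is empty.

infeasible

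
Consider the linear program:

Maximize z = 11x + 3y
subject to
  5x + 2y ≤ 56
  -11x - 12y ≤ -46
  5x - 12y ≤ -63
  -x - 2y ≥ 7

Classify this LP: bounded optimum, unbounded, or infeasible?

infeasible

The boundaries 5x + 2y = 56 and 5x - 12y = -63 meet at (39/5, 17/2), but that point violates -x - 2y ≥ 7. Every candidate vertex is excluded by some other constraint, so the feasible region is empty.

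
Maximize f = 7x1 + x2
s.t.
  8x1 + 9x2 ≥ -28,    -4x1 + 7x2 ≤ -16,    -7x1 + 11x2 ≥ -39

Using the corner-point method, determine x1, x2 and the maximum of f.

x1 = 97/5, x2 = 44/5, maximum f = 723/5

Feasible corners and f = 7x1 + x2:
  (-13/23, -60/23) → f = -151/23
  (43/151, -508/151) → f = -207/151
  (97/5, 44/5) → f = 723/5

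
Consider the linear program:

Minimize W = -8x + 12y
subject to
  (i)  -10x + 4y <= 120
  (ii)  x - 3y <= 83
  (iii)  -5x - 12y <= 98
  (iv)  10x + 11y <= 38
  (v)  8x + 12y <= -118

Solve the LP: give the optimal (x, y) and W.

Corner points and W = -8x + 12y:
  (-458/35, -19/7) → W = 2524/35
  (-239/19, -55/38) → W = 1582/19
  (-20/3, -97/18) → W = -34/3

The optimum lies where -5x - 12y = 98 and 8x + 12y = -118.
Solving simultaneously gives x = -20/3, y = -97/18.

x = -20/3, y = -97/18, minimum W = -34/3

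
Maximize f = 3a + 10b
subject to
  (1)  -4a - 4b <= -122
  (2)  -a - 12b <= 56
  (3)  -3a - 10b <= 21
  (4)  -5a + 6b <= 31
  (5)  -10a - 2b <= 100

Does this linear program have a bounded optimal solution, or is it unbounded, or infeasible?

unbounded

From the feasible point (422/11, -173/22), moving in the direction (6, 5) keeps every constraint satisfied while f increases without bound.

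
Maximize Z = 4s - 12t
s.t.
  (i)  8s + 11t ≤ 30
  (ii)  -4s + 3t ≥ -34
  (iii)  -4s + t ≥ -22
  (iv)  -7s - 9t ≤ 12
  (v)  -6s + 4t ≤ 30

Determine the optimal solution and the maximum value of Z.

Vertices and Z = 4s - 12t:
  (68/13, -14/13) → Z = 440/13
  (-15/7, 30/7) → Z = -60
  (186/43, -202/43) → Z = 3168/43
  (-159/41, 69/41) → Z = -1464/41

s = 186/43, t = -202/43, maximum Z = 3168/43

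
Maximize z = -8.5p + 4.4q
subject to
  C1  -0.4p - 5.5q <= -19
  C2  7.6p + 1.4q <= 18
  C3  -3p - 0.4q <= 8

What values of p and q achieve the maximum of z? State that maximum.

p = -460/29, q = 2870/29, maximum z = 16538/29

Feasible corners and z = -8.5p + 4.4q:
  (1810/1031, 3430/1031) → z = -293/1031
  (-60/19, 70/19) → z = 818/19
  (-460/29, 2870/29) → z = 16538/29

The binding constraints are 7.6p + 1.4q = 18 and -3p - 0.4q = 8.
Solving simultaneously gives p = -460/29, q = 2870/29.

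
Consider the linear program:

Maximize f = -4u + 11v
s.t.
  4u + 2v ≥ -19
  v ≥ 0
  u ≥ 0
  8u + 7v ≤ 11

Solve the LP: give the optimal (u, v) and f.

Extreme points and f = -4u + 11v:
  (0, 0) → f = 0
  (11/8, 0) → f = -11/2
  (0, 11/7) → f = 121/7

u = 0, v = 11/7, maximum f = 121/7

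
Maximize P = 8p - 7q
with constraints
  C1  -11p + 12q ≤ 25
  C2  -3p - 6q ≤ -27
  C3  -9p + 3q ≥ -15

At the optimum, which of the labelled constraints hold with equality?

C2 and C3

Feasible corners and P = 8p - 7q:
  (29/17, 62/17) → P = -202/17
  (17/5, 26/5) → P = -46/5
  (19/7, 22/7) → P = -2/7

The maximum is at (19/7, 22/7). Substituting into each constraint, equality holds for C2 and C3; the remaining constraints have slack.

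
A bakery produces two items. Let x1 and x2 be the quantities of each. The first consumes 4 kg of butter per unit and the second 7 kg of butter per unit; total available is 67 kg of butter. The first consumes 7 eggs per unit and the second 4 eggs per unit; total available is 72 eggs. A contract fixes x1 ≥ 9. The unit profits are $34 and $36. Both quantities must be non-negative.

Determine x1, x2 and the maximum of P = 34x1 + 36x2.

x1 = 9, x2 = 9/4, maximum P = 387

Extreme points and P = 34x1 + 36x2:
  (72/7, 0) → P = 2448/7
  (9, 0) → P = 306
  (9, 9/4) → P = 387

The optimum lies where 7x1 + 4x2 = 72 and x1 = 9.
Solving simultaneously gives x1 = 9, x2 = 9/4.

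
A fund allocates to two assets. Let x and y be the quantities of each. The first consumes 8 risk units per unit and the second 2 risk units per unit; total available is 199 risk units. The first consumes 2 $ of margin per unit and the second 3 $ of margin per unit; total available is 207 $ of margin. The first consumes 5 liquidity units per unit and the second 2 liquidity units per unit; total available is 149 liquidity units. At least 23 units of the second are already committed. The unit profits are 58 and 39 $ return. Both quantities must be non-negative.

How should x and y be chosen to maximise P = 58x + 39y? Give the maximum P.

x = 3, y = 67, maximum P = 2787

Corner points and P = 58x + 39y:
  (0, 69) → P = 2691
  (0, 23) → P = 897
  (50/3, 197/6) → P = 13483/6
  (153/8, 23) → P = 8025/4
  (3, 67) → P = 2787

The optimum lies where 2x + 3y = 207 and 5x + 2y = 149.
Solving simultaneously gives x = 3, y = 67.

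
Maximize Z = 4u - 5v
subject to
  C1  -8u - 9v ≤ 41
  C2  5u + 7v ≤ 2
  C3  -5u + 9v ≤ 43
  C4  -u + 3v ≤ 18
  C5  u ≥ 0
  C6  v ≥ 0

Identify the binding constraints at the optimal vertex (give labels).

Feasible corners and Z = 4u - 5v:
  (0, 2/7) → Z = -10/7
  (2/5, 0) → Z = 8/5
  (0, 0) → Z = 0

The maximum is at (2/5, 0). Substituting into each constraint, equality holds for C2 and C6; the remaining constraints have slack.

C2 and C6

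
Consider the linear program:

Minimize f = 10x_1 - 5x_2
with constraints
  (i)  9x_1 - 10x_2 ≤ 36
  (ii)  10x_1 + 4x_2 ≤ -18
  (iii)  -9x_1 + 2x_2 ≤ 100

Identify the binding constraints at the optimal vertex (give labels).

Vertices and f = 10x_1 - 5x_2:
  (-9/34, -261/68) → f = 1125/68
  (-134/9, -17) → f = -575/9
  (-109/14, 419/28) → f = -4275/28

The minimum is at (-109/14, 419/28). Substituting into each constraint, equality holds for (ii) and (iii); the remaining constraints have slack.

(ii) and (iii)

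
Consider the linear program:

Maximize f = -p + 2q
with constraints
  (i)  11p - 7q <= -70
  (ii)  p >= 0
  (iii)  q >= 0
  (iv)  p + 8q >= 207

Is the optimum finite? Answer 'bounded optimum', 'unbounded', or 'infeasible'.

From the feasible point (889/95, 2347/95), moving in the direction (0, 1) keeps every constraint satisfied while f increases without bound.

unbounded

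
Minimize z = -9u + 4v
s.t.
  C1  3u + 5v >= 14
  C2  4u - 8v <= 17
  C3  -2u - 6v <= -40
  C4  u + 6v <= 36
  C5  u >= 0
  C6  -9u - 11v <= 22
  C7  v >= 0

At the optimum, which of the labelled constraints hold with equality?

C2 and C4

Corner points and z = -9u + 4v:
  (211/20, 63/20) → z = -1647/20
  (195/16, 127/32) → z = -1501/16
  (4, 16/3) → z = -44/3

The minimum is at (195/16, 127/32). Substituting into each constraint, equality holds for C2 and C4; the remaining constraints have slack.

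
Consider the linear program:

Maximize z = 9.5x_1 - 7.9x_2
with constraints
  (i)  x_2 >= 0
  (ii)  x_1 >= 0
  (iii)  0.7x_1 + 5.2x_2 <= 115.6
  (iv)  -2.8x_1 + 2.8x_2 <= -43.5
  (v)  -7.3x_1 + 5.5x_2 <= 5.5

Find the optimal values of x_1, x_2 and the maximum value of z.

x_1 = 1156/7, x_2 = 0, maximum z = 10982/7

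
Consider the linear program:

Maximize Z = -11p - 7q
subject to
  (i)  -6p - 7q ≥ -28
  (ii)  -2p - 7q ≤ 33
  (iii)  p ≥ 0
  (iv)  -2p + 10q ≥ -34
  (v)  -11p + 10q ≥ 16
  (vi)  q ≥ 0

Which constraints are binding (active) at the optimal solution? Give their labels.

(iii) and (v)

Vertices and Z = -11p - 7q:
  (0, 4) → Z = -28
  (168/137, 404/137) → Z = -4676/137
  (0, 8/5) → Z = -56/5

The maximum is at (0, 8/5). Substituting into each constraint, equality holds for (iii) and (v); the remaining constraints have slack.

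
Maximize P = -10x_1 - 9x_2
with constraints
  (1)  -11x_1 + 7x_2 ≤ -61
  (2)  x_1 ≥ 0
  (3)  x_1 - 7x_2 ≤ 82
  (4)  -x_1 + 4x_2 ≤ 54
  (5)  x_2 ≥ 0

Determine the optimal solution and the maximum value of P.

x_1 = 61/11, x_2 = 0, maximum P = -610/11

Feasible corners and P = -10x_1 - 9x_2:
  (622/37, 655/37) → P = -12115/37
  (61/11, 0) → P = -610/11
  (82, 0) → P = -820
The feasible region is unbounded (it extends along (7, 1), (4, 1)), but P strictly decreases along every unbounded feasible direction, so there is no improving ray and the maximum is attained at a vertex.

At the optimal vertex, -11x_1 + 7x_2 = -61 and x_2 = 0.
Solving simultaneously gives x_1 = 61/11, x_2 = 0.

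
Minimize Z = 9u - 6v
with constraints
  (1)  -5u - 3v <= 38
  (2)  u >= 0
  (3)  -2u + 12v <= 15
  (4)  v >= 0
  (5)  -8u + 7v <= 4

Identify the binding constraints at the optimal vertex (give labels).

Vertices and Z = 9u - 6v:
  (0, 0) → Z = 0
  (0, 4/7) → Z = -24/7
  (57/82, 56/41) → Z = -159/82
The feasible region is unbounded (it extends along (6, 1), (1, 0)), but Z strictly increases along every unbounded feasible direction, so there is no improving ray and the minimum is attained at a vertex.

The minimum is at (0, 4/7). Substituting into each constraint, equality holds for (2) and (5); the remaining constraints have slack.

(2) and (5)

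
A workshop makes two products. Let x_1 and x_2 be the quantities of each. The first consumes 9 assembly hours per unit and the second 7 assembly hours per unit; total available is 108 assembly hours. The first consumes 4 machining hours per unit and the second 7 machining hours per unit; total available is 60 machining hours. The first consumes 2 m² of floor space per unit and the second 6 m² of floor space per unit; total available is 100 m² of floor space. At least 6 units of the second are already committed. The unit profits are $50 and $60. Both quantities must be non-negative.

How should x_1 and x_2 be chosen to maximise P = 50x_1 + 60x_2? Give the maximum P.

Extreme points and P = 50x_1 + 60x_2:
  (0, 60/7) → P = 3600/7
  (0, 6) → P = 360
  (9/2, 6) → P = 585

The binding constraints are 4x_1 + 7x_2 = 60 and x_2 = 6.
Solving simultaneously gives x_1 = 9/2, x_2 = 6.

x_1 = 9/2, x_2 = 6, maximum P = 585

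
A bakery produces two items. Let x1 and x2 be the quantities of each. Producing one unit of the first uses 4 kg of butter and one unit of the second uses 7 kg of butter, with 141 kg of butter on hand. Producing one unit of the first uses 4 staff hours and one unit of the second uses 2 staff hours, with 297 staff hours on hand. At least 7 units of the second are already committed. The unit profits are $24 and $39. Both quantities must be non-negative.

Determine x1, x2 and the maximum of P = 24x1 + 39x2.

x1 = 23, x2 = 7, maximum P = 825

Corner points and P = 24x1 + 39x2:
  (0, 141/7) → P = 5499/7
  (0, 7) → P = 273
  (23, 7) → P = 825

The binding constraints are 4x1 + 7x2 = 141 and x2 = 7.
Solving simultaneously gives x1 = 23, x2 = 7.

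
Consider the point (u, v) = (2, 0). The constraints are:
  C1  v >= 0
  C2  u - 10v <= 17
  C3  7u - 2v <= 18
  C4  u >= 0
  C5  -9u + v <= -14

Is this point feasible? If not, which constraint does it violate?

C1: 0 ≥ 0 ✓
C2: 2 ≤ 17 ✓
C3: 14 ≤ 18 ✓
C4: 2 ≥ 0 ✓
C5: -18 ≤ -14 ✓

feasible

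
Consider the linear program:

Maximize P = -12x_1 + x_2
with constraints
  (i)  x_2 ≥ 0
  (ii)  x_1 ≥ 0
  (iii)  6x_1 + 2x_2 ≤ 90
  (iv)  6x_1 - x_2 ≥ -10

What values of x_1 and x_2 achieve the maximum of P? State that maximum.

x_1 = 0, x_2 = 10, maximum P = 10

Vertices and P = -12x_1 + x_2:
  (0, 0) → P = 0
  (15, 0) → P = -180
  (0, 10) → P = 10
  (35/9, 100/3) → P = -40/3

At the optimal vertex, x_1 = 0 and 6x_1 - x_2 = -10.
Solving simultaneously gives x_1 = 0, x_2 = 10.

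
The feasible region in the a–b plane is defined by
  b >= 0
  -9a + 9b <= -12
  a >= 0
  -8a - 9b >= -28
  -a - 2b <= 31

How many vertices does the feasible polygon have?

The feasible vertices (each the meet of two boundaries and inside every other half-plane) are:
  (4/3, 0)
  (7/2, 0)
  (40/17, 52/51)

3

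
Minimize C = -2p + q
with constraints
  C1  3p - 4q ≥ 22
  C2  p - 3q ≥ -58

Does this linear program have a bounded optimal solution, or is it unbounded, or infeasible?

From the feasible point (298/5, 196/5), moving in the direction (3, 1) keeps every constraint satisfied while C decreases without bound.

unbounded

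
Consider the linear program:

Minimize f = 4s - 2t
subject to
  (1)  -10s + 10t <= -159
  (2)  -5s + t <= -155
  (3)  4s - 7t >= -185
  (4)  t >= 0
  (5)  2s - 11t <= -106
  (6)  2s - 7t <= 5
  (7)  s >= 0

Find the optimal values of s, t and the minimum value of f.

The feasible region is unbounded (it extends along (7, 4), (7, 2)), but f strictly increases along every unbounded feasible direction, so there is no improving ray and the minimum is attained at a vertex.

s = 1391/40, t = 151/8, minimum f = 2027/20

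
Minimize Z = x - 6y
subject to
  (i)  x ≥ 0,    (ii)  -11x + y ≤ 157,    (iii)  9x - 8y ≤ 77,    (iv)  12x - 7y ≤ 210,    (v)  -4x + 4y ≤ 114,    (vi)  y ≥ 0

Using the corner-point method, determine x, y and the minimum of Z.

Corner points and Z = x - 6y:
  (0, 57/2) → Z = -171
  (0, 0) → Z = 0
  (1141/33, 322/11) → Z = -4655/33
  (77/9, 0) → Z = 77/9
  (819/10, 552/5) → Z = -1161/2

x = 819/10, y = 552/5, minimum Z = -1161/2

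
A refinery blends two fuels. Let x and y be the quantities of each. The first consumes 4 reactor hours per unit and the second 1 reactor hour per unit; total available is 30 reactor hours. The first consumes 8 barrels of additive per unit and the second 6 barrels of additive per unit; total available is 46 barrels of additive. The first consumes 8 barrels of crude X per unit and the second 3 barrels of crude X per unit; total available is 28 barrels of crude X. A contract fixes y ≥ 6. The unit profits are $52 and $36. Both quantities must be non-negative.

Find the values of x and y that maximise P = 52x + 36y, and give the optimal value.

x = 5/4, y = 6, maximum P = 281

Extreme points and P = 52x + 36y:
  (0, 23/3) → P = 276
  (0, 6) → P = 216
  (5/4, 6) → P = 281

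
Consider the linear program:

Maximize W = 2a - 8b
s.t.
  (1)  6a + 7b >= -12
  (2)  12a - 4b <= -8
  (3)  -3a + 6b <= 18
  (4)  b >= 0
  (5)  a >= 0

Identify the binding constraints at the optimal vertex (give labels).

Feasible corners and W = 2a - 8b:
  (2/5, 16/5) → W = -124/5
  (0, 2) → W = -16
  (0, 3) → W = -24

The maximum is at (0, 2). Substituting into each constraint, equality holds for (2) and (5); the remaining constraints have slack.

(2) and (5)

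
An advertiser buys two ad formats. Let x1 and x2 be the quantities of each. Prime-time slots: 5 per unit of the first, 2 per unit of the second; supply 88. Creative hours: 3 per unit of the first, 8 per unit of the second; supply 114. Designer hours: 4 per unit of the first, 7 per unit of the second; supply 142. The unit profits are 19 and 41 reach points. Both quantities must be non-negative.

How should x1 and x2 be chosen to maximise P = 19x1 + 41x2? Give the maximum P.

x1 = 14, x2 = 9, maximum P = 635

Vertices and P = 19x1 + 41x2:
  (0, 0) → P = 0
  (0, 57/4) → P = 2337/4
  (88/5, 0) → P = 1672/5
  (14, 9) → P = 635

The optimum lies where 5x1 + 2x2 = 88 and 3x1 + 8x2 = 114.
Solving simultaneously gives x1 = 14, x2 = 9.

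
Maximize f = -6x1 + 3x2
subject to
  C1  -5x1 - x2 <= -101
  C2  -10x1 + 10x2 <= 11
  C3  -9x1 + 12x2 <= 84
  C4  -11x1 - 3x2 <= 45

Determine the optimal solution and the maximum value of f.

The feasible region is unbounded (it extends along (3, -11), (4, 3)), but f strictly decreases along every unbounded feasible direction, so there is no improving ray and the maximum is attained at a vertex.

The optimum lies where -5x1 - x2 = -101 and -10x1 + 10x2 = 11.
Solving simultaneously gives x1 = 333/20, x2 = 71/4.

x1 = 333/20, x2 = 71/4, maximum f = -933/20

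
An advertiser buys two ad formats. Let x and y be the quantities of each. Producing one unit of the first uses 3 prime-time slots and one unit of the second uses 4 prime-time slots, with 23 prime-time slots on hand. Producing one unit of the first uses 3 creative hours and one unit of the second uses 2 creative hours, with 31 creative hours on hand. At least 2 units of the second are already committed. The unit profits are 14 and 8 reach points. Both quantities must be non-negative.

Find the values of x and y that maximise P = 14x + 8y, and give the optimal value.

x = 5, y = 2, maximum P = 86

Vertices and P = 14x + 8y:
  (0, 23/4) → P = 46
  (0, 2) → P = 16
  (5, 2) → P = 86

At the optimal vertex, 3x + 4y = 23 and y = 2.
Solving simultaneously gives x = 5, y = 2.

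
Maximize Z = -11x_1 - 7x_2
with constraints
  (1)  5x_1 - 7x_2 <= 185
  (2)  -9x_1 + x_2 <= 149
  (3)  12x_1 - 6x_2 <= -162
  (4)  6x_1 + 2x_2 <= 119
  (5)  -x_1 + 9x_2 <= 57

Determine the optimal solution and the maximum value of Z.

x_1 = -122/7, x_2 = -55/7, maximum Z = 1727/7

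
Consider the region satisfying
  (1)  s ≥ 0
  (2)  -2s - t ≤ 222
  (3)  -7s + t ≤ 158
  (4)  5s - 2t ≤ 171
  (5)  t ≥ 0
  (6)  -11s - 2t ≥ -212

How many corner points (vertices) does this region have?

Of the 15 pairwise boundary intersections, those satisfying every inequality are:
  (0, 0)
  (0, 106)
  (212/11, 0)

3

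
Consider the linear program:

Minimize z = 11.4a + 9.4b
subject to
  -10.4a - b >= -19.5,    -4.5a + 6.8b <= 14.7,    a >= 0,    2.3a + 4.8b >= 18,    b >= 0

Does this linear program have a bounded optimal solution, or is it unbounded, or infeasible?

Corner points and z = 11.4a + 9.4b:
  (5895/3761, 24063/7522) → z = 1802991/37610
  (3780/2381, 14235/4762) → z = 219993/4762
  (1296/931, 11481/3724) → z = 167019/3724
The feasible region has finitely many vertices and no improving ray; the minimum is 167019/3724 at (1296/931, 11481/3724).

bounded optimum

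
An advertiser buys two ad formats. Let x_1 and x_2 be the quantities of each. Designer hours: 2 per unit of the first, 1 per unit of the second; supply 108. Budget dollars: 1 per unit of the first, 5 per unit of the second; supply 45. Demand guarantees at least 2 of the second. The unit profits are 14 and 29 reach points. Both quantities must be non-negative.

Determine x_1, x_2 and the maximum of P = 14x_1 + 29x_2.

Extreme points and P = 14x_1 + 29x_2:
  (0, 9) → P = 261
  (0, 2) → P = 58
  (35, 2) → P = 548

The optimum lies where x_1 + 5x_2 = 45 and x_2 = 2.
Solving simultaneously gives x_1 = 35, x_2 = 2.

x_1 = 35, x_2 = 2, maximum P = 548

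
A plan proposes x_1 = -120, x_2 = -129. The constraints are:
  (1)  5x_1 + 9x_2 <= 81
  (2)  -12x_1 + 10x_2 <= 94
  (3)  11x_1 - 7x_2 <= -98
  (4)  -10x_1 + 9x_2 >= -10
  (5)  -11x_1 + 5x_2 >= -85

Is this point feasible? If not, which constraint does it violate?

not feasible — violates (2)

Constraint (2): -12x_1 + 10x_2 = 150, which is not ≤ 94. All other constraints are satisfied.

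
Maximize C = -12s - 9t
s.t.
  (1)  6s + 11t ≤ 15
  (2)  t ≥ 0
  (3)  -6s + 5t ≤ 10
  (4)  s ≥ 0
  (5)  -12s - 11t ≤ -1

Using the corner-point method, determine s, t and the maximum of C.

s = 0, t = 1/11, maximum C = -9/11

Feasible corners and C = -12s - 9t:
  (5/2, 0) → C = -30
  (0, 15/11) → C = -135/11
  (1/12, 0) → C = -1
  (0, 1/11) → C = -9/11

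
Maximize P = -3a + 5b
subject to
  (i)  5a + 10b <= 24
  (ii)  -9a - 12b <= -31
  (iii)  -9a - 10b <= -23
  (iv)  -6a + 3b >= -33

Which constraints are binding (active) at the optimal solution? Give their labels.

(i) and (ii)

Feasible corners and P = -3a + 5b:
  (11/15, 61/30) → P = 239/30
  (134/25, -7/25) → P = -437/25
  (163/33, -37/33) → P = -674/33

The maximum is at (11/15, 61/30). Substituting into each constraint, equality holds for (i) and (ii); the remaining constraints have slack.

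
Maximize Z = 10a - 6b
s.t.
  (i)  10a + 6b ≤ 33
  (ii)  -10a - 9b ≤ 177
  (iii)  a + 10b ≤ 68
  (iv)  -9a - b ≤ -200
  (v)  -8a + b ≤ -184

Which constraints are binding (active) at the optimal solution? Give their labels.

(i) and (ii)

Extreme points and Z = 10a - 6b:
  (453/10, -70) → Z = 873
  (1167/44, -1703/44) → Z = 5472/11
  (1977/71, -3593/71) → Z = 41328/71

The maximum is at (453/10, -70). Substituting into each constraint, equality holds for (i) and (ii); the remaining constraints have slack.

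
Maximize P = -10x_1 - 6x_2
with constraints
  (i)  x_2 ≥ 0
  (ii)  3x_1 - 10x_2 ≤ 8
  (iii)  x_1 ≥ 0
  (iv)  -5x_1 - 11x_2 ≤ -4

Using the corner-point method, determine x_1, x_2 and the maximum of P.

x_1 = 0, x_2 = 4/11, maximum P = -24/11

Extreme points and P = -10x_1 - 6x_2:
  (8/3, 0) → P = -80/3
  (4/5, 0) → P = -8
  (0, 4/11) → P = -24/11
The feasible region is unbounded (it extends along (0, 1), (10, 3)), but P strictly decreases along every unbounded feasible direction, so there is no improving ray and the maximum is attained at a vertex.

The binding constraints are x_1 = 0 and -5x_1 - 11x_2 = -4.
Solving simultaneously gives x_1 = 0, x_2 = 4/11.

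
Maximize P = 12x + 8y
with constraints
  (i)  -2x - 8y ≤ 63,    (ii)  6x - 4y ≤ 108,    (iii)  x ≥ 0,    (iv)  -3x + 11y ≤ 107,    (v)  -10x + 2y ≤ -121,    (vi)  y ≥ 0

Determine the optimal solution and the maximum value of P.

Vertices and P = 12x + 8y:
  (808/27, 161/9) → P = 4520/9
  (18, 0) → P = 216
  (1545/104, 1433/104) → P = 577/2
  (121/10, 0) → P = 726/5

x = 808/27, y = 161/9, maximum P = 4520/9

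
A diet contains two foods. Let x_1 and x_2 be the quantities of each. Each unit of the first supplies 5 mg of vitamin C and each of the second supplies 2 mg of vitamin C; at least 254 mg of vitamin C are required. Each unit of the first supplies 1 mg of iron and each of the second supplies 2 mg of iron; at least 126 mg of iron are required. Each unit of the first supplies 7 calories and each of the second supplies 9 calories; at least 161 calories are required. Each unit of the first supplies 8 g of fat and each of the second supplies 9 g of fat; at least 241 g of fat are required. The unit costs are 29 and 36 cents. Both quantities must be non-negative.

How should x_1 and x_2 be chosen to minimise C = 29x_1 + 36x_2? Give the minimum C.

x_1 = 32, x_2 = 47, minimum C = 2620

The feasible region is unbounded (it extends along (0, 1), (1, 0)), but C strictly increases along every unbounded feasible direction, so there is no improving ray and the minimum is attained at a vertex.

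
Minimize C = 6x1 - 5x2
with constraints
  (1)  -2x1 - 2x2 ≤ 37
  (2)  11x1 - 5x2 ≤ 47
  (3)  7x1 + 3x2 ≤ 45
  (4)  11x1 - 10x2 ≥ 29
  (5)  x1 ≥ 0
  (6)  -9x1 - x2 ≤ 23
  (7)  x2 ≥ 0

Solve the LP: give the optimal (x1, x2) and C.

Vertices and C = 6x1 - 5x2:
  (183/34, 83/34) → C = 683/34
  (47/11, 0) → C = 282/11
  (537/103, 292/103) → C = 1762/103
  (29/11, 0) → C = 174/11

x1 = 29/11, x2 = 0, minimum C = 174/11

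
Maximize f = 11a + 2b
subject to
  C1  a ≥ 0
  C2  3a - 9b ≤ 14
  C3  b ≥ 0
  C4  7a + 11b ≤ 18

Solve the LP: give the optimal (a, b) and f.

Corner points and f = 11a + 2b:
  (0, 0) → f = 0
  (0, 18/11) → f = 36/11
  (18/7, 0) → f = 198/7

a = 18/7, b = 0, maximum f = 198/7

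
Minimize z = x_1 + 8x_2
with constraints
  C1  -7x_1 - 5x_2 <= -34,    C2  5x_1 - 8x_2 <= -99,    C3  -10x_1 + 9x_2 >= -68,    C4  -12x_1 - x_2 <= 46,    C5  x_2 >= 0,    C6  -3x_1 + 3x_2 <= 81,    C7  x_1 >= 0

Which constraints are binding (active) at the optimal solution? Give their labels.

Extreme points and z = x_1 + 8x_2:
  (41, 38) → z = 345
  (0, 99/8) → z = 99
  (311, 338) → z = 3015
  (0, 27) → z = 216

The minimum is at (0, 99/8). Substituting into each constraint, equality holds for C2 and C7; the remaining constraints have slack.

C2 and C7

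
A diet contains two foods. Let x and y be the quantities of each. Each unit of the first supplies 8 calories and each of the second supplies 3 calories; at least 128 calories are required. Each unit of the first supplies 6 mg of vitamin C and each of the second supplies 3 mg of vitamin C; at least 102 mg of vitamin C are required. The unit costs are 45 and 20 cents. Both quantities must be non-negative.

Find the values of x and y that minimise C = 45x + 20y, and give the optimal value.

Extreme points and C = 45x + 20y:
  (0, 128/3) → C = 2560/3
  (17, 0) → C = 765
  (13, 8) → C = 745
The feasible region is unbounded (it extends along (0, 1), (1, 0)), but C strictly increases along every unbounded feasible direction, so there is no improving ray and the minimum is attained at a vertex.

The binding constraints are 8x + 3y = 128 and 6x + 3y = 102.
Solving simultaneously gives x = 13, y = 8.

x = 13, y = 8, minimum C = 745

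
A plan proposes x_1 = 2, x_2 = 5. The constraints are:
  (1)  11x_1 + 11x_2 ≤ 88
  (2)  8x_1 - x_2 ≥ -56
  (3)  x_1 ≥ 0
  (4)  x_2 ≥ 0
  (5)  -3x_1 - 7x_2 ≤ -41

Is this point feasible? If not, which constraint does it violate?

(1): 77 ≤ 88 ✓
(2): 11 ≥ -56 ✓
(3): 2 ≥ 0 ✓
(4): 5 ≥ 0 ✓
(5): -41 ≤ -41 ✓

feasible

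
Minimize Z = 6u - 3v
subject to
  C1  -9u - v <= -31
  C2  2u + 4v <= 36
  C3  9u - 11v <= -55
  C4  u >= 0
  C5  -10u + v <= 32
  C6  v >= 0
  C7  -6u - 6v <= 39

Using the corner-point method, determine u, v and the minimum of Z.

u = 44/17, v = 131/17, minimum Z = -129/17

Feasible corners and Z = 6u - 3v:
  (44/17, 131/17) → Z = -129/17
  (143/54, 43/6) → Z = -101/18
  (88/29, 217/29) → Z = -123/29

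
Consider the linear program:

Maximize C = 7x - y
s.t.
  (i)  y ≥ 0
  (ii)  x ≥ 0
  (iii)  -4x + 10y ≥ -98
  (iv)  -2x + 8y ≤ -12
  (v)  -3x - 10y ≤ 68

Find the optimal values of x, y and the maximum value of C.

x = 166/3, y = 37/3, maximum C = 375

Vertices and C = 7x - y:
  (49/2, 0) → C = 343/2
  (6, 0) → C = 42
  (166/3, 37/3) → C = 375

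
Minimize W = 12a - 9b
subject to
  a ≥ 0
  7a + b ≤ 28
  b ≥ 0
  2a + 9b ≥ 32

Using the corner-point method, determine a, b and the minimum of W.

Vertices and W = 12a - 9b:
  (0, 28) → W = -252
  (0, 32/9) → W = -32
  (220/61, 168/61) → W = 1128/61

a = 0, b = 28, minimum W = -252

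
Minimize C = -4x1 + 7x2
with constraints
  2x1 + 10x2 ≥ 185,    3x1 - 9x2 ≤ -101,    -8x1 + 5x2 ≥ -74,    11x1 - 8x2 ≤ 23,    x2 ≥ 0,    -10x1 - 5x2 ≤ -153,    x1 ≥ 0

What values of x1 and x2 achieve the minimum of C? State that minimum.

x1 = 95/7, x2 = 221/14, minimum C = 787/14

Extreme points and C = -4x1 + 7x2:
  (95/7, 221/14) → C = 787/14
  (121/18, 772/45) → C = 466/5
  (53, 70) → C = 278
  (0, 153/5) → C = 1071/5
The feasible region is unbounded (it extends along (0, 1), (5, 8)), but C strictly increases along every unbounded feasible direction, so there is no improving ray and the minimum is attained at a vertex.

The binding constraints are 2x1 + 10x2 = 185 and 11x1 - 8x2 = 23.
Solving simultaneously gives x1 = 95/7, x2 = 221/14.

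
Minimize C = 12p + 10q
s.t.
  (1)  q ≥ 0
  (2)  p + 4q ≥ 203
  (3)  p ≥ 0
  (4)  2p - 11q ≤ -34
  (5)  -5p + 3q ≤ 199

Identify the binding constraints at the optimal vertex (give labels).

(2) and (3)

Extreme points and C = 12p + 10q:
  (0, 203/4) → C = 1015/2
  (2097/19, 440/19) → C = 1556
  (0, 199/3) → C = 1990/3
The feasible region is unbounded (it extends along (11, 2), (3, 5)), but C strictly increases along every unbounded feasible direction, so there is no improving ray and the minimum is attained at a vertex.

The minimum is at (0, 203/4). Substituting into each constraint, equality holds for (2) and (3); the remaining constraints have slack.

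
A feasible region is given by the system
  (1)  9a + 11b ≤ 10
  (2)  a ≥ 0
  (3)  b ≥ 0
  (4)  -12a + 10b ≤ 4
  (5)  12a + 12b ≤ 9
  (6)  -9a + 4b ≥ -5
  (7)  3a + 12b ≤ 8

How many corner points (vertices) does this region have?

Of the 21 pairwise boundary intersections, those satisfying every inequality are:
  (0, 0)
  (0, 2/5)
  (5/9, 0)
  (7/44, 13/22)
  (8/13, 7/52)

5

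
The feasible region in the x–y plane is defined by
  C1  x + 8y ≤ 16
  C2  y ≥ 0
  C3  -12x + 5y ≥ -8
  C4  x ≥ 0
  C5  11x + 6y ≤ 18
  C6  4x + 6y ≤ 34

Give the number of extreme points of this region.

Pairwise boundary intersections that survive every other constraint:
  (0, 2)
  (24/41, 79/41)
  (2/3, 0)
  (0, 0)
  (138/127, 128/127)

5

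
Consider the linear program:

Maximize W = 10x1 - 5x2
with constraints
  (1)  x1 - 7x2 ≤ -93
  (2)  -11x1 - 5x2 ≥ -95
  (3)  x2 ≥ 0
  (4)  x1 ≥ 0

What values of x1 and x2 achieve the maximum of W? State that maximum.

Extreme points and W = 10x1 - 5x2:
  (100/41, 559/41) → W = -1795/41
  (0, 93/7) → W = -465/7
  (0, 19) → W = -95

The binding constraints are x1 - 7x2 = -93 and -11x1 - 5x2 = -95.
Solving simultaneously gives x1 = 100/41, x2 = 559/41.

x1 = 100/41, x2 = 559/41, maximum W = -1795/41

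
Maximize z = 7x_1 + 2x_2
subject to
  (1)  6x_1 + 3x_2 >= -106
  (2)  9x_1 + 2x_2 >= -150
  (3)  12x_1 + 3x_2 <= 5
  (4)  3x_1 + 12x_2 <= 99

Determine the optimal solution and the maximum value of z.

x_1 = -79/45, x_2 = 391/45, maximum z = 229/45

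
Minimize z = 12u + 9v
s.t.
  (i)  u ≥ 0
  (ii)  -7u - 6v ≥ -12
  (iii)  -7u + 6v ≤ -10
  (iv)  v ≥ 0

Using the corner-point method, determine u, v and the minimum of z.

The optimum lies where -7u + 6v = -10 and v = 0.
Solving simultaneously gives u = 10/7, v = 0.

u = 10/7, v = 0, minimum z = 120/7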